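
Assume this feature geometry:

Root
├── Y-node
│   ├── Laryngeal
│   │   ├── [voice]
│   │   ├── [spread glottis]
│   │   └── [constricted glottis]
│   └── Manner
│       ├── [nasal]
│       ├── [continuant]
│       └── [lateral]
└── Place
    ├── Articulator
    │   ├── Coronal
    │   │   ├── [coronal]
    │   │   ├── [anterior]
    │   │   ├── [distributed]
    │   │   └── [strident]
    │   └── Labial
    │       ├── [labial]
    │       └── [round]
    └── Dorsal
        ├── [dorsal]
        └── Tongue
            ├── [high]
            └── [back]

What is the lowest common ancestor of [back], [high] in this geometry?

Tongue

[back] lies under Tongue (below Place).
[high] lies under Tongue (below Place).
These paths first converge at Tongue; no daughter of Tongue dominates all 2 features, so Tongue is the minimal constituent.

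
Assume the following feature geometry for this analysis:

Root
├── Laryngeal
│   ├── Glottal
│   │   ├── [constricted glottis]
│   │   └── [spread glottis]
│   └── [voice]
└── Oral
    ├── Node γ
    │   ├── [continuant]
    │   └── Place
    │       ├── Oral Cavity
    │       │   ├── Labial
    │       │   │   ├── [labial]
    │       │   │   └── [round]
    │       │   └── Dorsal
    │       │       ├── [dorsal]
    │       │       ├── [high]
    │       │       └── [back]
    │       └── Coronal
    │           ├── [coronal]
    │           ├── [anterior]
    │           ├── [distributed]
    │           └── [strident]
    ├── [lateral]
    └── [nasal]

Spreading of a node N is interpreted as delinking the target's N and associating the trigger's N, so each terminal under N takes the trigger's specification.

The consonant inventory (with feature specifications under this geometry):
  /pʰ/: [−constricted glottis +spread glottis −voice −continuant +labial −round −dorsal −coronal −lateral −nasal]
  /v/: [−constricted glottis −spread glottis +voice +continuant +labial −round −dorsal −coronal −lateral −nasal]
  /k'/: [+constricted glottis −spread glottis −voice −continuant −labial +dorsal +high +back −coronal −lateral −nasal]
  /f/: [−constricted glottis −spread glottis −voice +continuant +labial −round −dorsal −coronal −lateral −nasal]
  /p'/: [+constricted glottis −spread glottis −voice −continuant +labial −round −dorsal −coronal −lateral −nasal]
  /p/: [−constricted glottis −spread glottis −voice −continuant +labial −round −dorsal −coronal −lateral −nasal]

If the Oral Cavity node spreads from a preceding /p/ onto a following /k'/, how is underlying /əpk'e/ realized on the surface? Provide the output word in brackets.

The Oral Cavity node dominates the terminals [labial], [round], [dorsal], [high], [back].
Spreading Oral Cavity from /p/ onto /k'/ replaces those values with /p/'s: [+labial], [−round], [−dorsal]. Features outside Oral Cavity ([constricted glottis], [spread glottis], [voice], …) stay as in /k'/.
This feature bundle is that of [p'], so /əpk'e/ surfaces as [əpp'e].

[əpp'e]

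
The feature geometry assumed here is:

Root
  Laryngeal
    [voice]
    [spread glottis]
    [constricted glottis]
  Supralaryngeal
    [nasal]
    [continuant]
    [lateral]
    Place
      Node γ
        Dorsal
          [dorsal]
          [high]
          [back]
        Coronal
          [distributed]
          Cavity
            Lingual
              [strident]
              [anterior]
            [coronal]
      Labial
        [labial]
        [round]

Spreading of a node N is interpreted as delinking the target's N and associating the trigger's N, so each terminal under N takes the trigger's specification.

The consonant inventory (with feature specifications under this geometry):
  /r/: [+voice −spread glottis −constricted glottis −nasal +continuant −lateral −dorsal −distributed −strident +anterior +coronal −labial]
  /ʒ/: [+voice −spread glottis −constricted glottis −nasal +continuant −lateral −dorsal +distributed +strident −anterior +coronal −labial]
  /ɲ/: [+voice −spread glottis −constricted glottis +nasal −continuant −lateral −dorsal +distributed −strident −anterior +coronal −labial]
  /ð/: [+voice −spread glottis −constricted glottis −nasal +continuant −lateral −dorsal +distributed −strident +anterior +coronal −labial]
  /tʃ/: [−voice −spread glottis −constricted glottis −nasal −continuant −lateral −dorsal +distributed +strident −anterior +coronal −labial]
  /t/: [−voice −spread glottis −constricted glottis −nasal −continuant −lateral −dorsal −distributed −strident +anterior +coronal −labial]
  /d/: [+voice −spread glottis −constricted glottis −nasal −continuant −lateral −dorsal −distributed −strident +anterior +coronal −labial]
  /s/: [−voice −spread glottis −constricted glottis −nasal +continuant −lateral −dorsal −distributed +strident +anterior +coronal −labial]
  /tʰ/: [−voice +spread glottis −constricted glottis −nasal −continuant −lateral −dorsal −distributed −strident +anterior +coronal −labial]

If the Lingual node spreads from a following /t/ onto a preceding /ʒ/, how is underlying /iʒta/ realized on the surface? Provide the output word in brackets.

[iðta]

The Lingual node dominates the terminals [strident], [anterior].
The target acquires /t/'s values for everything under Lingual — [−strident], [+anterior] — while keeping its own [voice], [spread glottis], [constricted glottis], ….
The resulting bundle matches /ð/ in the inventory; substituting it for /ʒ/ gives [iðta].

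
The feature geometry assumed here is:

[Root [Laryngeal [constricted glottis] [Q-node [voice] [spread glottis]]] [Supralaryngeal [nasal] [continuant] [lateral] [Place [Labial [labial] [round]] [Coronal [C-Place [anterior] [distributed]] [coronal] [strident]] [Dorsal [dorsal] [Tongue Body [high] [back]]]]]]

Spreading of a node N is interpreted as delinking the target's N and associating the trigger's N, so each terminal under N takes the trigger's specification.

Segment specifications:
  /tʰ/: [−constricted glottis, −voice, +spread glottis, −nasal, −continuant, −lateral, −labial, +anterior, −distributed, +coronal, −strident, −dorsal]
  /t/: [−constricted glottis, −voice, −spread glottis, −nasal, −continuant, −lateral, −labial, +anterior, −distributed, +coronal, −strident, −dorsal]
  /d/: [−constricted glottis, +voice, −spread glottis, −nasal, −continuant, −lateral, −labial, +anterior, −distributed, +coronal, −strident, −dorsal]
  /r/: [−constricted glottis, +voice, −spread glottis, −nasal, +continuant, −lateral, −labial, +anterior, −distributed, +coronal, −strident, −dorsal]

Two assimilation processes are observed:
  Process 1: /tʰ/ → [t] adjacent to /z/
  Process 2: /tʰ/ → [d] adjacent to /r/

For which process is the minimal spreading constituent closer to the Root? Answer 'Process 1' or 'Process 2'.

Process 1 alters [spread glottis]; the lowest dominating node is [spread glottis] (depth 3 from Root).
Process 2 alters [voice], [spread glottis]; the lowest common ancestor is Q-node (depth 2 from Root).
Depth 2 < depth 3; Process 2 involves the structurally higher constituent Q-node.

Process 2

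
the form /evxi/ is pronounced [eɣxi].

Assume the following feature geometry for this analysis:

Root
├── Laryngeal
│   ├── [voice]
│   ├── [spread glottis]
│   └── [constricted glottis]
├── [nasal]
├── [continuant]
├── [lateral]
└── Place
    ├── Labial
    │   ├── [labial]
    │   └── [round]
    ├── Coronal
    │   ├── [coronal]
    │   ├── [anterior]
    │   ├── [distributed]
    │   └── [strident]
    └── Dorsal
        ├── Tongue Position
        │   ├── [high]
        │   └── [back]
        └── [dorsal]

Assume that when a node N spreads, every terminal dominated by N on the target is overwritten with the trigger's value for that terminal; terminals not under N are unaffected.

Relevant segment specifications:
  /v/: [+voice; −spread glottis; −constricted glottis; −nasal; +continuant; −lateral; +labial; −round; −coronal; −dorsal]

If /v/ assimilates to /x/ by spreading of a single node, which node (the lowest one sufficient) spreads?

Place

The alternation /v/ → [ɣ] changes [labial], [round], [dorsal], [high], [back] and nothing else.
In this geometry the lowest node dominating all of them is Place: every daughter of Place dominates only a proper subset, so no lower node suffices.
Delinking /v/'s Place and associating /x/'s Place gives precisely the feature bundle of [ɣ].
Since [voice] is preserved even though /x/ disagrees there, no node above Place spread.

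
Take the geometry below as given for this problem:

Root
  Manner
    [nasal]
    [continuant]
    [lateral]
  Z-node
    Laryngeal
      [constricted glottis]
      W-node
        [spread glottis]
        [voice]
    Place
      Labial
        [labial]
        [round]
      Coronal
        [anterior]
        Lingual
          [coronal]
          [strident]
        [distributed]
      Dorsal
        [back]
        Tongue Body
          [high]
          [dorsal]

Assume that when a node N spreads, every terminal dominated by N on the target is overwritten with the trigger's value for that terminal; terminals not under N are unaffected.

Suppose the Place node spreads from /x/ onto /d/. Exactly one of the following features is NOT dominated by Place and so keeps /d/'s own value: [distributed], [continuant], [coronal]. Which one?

[continuant]

The terminals dominated by Place are [labial], [round], [anterior], [coronal], [strident], [distributed], [back], [high], [dorsal].
Of the listed options, [coronal], [distributed] are among these and would be overwritten by spreading Place.
[continuant] attaches under Manner, not under Place, so /d/ retains its own value for [continuant].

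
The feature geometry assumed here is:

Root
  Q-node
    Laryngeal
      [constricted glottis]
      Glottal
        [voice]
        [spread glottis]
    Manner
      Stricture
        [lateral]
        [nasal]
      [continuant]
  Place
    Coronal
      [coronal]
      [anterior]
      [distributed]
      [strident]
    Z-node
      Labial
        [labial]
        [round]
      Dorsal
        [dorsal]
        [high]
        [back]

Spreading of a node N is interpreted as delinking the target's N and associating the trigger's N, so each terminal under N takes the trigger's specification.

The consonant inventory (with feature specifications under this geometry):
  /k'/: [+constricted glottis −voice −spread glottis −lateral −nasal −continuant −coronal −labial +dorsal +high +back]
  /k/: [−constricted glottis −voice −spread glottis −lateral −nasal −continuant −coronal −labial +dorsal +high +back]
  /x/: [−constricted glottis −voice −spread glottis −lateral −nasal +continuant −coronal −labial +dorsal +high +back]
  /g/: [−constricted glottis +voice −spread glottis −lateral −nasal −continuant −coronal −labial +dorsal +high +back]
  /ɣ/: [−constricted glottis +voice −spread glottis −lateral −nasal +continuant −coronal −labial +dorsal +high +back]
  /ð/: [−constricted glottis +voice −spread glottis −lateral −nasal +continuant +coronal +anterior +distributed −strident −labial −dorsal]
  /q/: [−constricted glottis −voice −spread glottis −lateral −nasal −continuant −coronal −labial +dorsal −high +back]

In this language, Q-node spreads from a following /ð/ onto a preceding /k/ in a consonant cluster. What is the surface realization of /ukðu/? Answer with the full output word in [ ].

[uɣðu]

Terminals under Q-node in this geometry: [constricted glottis], [voice], [spread glottis], [lateral], [nasal], [continuant].
Spreading Q-node from /ð/ onto /k/ replaces those values with /ð/'s: [−constricted glottis], [+voice], [−spread glottis], [−lateral], [−nasal], [+continuant]. Features outside Q-node ([coronal], [labial], [dorsal], …) stay as in /k/.
The resulting bundle matches /ɣ/ in the inventory; substituting it for /k/ gives [uɣðu].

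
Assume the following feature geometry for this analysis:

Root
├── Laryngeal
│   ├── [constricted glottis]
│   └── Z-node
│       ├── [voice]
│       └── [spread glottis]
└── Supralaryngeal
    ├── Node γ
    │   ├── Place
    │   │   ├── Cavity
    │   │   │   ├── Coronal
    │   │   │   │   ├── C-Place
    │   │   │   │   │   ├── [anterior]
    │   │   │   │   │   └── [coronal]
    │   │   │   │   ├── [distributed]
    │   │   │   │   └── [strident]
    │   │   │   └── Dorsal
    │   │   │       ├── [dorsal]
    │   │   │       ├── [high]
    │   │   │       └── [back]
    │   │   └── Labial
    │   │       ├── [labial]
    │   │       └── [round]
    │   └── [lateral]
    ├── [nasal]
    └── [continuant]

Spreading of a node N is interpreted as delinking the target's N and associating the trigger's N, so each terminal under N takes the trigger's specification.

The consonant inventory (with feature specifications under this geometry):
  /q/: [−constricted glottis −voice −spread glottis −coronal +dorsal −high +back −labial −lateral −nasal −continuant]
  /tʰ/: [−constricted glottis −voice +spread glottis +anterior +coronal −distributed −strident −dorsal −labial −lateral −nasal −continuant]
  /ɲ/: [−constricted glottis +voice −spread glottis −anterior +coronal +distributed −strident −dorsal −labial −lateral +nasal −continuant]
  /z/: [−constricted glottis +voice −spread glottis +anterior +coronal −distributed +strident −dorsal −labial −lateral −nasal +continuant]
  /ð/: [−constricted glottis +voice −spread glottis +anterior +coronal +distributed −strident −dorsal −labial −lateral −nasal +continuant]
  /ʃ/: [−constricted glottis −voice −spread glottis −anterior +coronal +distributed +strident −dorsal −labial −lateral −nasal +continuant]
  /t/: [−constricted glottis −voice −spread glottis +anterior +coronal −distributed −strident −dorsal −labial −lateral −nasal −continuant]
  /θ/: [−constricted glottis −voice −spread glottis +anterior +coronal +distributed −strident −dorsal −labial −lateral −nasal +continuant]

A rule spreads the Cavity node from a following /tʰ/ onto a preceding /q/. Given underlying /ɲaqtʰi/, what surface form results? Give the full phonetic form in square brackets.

Terminals under Cavity in this geometry: [anterior], [coronal], [distributed], [strident], [dorsal], [high], [back].
Spreading Cavity from /tʰ/ onto /q/ replaces those values with /tʰ/'s: [+anterior], [+coronal], [−distributed], [−strident], [−dorsal]. Features outside Cavity ([constricted glottis], [voice], [spread glottis], …) stay as in /q/.
This feature bundle is that of [t], so /ɲaqtʰi/ surfaces as [ɲattʰi].

[ɲattʰi]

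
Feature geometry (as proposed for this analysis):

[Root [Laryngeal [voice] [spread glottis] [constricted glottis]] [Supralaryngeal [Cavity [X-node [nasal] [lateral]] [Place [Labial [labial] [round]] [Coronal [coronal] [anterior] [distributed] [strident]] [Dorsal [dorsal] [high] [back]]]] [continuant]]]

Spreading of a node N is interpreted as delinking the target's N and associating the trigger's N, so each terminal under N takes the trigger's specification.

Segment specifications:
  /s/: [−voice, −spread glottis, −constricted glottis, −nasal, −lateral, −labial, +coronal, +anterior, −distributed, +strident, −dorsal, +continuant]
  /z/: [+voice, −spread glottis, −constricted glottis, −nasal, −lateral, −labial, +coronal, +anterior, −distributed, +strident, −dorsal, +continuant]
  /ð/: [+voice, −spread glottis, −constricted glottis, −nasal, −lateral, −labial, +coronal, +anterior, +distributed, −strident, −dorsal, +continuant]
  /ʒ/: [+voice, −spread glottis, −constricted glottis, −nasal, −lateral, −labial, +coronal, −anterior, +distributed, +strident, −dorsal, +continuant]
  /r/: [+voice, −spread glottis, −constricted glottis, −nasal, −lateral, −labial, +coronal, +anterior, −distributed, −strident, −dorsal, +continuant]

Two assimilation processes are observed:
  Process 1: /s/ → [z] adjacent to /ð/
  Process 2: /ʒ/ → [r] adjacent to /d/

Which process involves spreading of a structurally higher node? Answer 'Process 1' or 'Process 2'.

Process 1

Process 1 alters [voice]; the lowest dominating node is [voice] (depth 2 from Root).
Process 2: the features that change are [anterior], [distributed], [strident]; the minimal node is Coronal (depth 4).
[voice] is closer to Root than Coronal, so Process 1 spreads the higher node.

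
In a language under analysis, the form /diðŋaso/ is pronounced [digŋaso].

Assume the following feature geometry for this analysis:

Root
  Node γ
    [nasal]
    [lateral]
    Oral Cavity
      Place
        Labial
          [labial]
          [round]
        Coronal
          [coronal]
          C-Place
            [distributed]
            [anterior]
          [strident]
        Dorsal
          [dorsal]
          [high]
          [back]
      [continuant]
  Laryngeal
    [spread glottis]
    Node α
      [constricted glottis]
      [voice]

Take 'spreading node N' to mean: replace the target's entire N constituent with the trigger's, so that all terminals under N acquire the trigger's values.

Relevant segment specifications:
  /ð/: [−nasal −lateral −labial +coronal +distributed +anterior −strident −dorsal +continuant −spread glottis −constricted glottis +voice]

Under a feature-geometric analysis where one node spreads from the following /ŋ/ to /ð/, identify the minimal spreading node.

Oral Cavity

Comparing /ð/ with its surface form [g], the features that change are [continuant], [coronal], [anterior], [distributed], [strident], [dorsal], [high], [back].
In this geometry the lowest node dominating all of them is Oral Cavity: every daughter of Oral Cavity dominates only a proper subset, so no lower node suffices.
Spreading Oral Cavity from /ŋ/ overwrites each of those terminals with /ŋ/'s values, yielding exactly [g].
[nasal] — on which /ŋ/ differs from /ð/ — is unchanged, so neither Node γ nor anything higher can have spread; the constituent is no larger than Oral Cavity.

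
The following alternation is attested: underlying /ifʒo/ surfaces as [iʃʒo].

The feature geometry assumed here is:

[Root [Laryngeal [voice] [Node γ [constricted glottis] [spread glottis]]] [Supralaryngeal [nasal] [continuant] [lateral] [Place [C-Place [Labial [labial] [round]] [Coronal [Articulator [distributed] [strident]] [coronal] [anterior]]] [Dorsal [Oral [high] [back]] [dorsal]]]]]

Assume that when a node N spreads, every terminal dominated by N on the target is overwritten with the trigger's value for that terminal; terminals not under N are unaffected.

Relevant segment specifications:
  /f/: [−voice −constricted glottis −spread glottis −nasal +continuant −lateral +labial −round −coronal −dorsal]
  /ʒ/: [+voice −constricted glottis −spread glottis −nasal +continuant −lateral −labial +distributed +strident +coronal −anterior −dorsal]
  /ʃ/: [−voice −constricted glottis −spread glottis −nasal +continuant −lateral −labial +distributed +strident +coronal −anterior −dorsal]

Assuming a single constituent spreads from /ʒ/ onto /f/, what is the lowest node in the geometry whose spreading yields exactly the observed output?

C-Place

/f/ and [ʃ] differ in [labial], [round], [coronal], [anterior], [distributed], [strident]; every other specified feature is identical.
The smallest constituent containing every changed terminal is C-Place — each of its daughters lacks at least one of the affected features.
If C-Place spreads, every terminal under it takes /ʒ/'s value, producing [ʃ] as observed.
[voice] stays as in /f/ although /ʒ/ differs there, so no node dominating it spread; among the remaining candidates C-Place is the lowest that derives the output.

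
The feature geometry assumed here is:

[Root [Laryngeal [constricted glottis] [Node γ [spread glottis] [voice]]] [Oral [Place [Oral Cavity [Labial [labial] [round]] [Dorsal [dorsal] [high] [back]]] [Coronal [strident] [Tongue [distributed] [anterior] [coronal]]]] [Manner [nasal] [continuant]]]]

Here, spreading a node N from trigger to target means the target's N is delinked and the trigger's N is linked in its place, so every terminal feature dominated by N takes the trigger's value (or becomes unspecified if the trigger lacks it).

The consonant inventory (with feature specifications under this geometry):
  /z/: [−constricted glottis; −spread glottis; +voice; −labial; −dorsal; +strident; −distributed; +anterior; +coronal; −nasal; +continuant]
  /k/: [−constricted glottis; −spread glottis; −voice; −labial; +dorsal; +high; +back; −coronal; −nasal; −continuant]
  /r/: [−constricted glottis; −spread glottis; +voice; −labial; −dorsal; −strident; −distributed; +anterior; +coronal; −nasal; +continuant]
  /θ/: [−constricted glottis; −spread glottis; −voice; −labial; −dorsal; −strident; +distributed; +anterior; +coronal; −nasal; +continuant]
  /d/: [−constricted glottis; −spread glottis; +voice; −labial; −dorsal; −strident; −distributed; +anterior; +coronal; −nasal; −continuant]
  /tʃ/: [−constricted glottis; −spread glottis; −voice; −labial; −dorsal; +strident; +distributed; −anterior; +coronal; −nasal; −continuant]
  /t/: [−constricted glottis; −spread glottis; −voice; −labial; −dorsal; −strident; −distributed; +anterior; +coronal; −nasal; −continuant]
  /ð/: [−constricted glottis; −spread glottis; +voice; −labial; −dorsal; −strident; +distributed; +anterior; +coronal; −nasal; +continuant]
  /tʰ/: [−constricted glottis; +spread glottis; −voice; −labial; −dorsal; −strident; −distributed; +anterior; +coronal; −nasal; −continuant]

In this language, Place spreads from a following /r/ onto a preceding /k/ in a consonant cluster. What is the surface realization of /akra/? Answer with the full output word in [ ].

[atra]

The Place node dominates the terminals [labial], [round], [dorsal], [high], [back], [strident], [distributed], [anterior], [coronal].
After delinking /k/'s Place and linking /r/'s, the affected terminals become [−labial], [−dorsal], [−strident], [−distributed], [+anterior], [+coronal]; [constricted glottis], [spread glottis], [voice], … (outside Place) are retained from /k/.
The resulting bundle matches /t/ in the inventory; substituting it for /k/ gives [atra].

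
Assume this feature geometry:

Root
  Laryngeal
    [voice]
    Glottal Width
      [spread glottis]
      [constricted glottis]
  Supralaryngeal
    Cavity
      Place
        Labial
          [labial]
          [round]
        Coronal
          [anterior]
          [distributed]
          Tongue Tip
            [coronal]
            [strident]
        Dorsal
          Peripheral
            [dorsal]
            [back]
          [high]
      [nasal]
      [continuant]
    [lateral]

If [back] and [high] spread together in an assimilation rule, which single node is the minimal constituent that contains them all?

Dorsal

[back] is immediately dominated by Peripheral.
[high] is immediately dominated by Dorsal.
The listed terminals split across distinct daughters of Dorsal, so Dorsal itself is the smallest node containing them all.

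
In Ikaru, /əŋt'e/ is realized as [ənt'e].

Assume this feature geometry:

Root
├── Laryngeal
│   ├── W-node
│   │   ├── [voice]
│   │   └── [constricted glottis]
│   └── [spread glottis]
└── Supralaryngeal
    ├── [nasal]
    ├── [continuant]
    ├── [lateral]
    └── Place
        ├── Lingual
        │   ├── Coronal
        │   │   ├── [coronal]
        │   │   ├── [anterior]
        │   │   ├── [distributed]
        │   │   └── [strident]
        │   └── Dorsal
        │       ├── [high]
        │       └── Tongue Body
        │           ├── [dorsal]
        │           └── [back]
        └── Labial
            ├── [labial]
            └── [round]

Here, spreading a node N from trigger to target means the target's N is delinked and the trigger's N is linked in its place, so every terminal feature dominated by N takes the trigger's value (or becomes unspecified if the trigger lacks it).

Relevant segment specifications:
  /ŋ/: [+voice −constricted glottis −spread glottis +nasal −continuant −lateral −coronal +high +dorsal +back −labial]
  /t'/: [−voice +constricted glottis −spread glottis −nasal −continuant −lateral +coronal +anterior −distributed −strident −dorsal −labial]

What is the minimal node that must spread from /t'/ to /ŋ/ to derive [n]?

Lingual

/ŋ/ and [n] differ in [coronal], [anterior], [distributed], [strident], [dorsal], [high], [back]; every other specified feature is identical.
These terminals are all dominated by Lingual, and no proper subconstituent of Lingual covers them all; Lingual is their lowest common ancestor.
If Lingual spreads, every terminal under it takes /t'/'s value, producing [n] as observed.
[voice], [constricted glottis] stay as in /ŋ/ although /t'/ differs there, so no node dominating them spread; among the remaining candidates Lingual is the lowest that derives the output.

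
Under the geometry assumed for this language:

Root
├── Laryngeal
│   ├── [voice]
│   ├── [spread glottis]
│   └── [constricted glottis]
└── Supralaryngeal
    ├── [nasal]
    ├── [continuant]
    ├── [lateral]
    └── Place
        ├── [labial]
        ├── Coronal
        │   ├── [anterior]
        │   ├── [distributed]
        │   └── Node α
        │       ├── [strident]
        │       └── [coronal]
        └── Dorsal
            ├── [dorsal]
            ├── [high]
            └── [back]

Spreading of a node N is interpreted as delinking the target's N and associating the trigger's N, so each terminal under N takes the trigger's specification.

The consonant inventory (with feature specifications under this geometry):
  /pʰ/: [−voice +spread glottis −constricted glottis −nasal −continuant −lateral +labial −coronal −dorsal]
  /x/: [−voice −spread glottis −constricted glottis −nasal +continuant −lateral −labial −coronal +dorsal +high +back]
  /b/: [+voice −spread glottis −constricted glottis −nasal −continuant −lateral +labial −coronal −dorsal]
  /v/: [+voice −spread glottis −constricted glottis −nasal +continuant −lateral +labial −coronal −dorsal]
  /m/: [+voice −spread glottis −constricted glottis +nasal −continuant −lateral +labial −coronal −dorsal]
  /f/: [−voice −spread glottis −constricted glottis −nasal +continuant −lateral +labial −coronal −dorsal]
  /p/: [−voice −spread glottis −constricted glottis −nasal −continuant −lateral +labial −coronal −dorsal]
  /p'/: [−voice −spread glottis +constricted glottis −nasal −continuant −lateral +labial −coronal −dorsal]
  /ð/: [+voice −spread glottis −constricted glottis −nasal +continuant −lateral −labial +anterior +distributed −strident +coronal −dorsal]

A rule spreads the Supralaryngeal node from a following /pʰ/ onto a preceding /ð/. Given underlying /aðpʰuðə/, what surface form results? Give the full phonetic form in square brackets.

The Supralaryngeal node dominates the terminals [nasal], [continuant], [lateral], [labial], [anterior], [distributed], [strident], [coronal], [dorsal], [high], [back].
After delinking /ð/'s Supralaryngeal and linking /pʰ/'s, the affected terminals become [−nasal], [−continuant], [−lateral], [+labial], [−coronal], [−dorsal]; [voice], [spread glottis], [constricted glottis] (outside Supralaryngeal) are retained from /ð/.
This feature bundle is that of [b], so /aðpʰuðə/ surfaces as [abpʰuðə].

[abpʰuðə]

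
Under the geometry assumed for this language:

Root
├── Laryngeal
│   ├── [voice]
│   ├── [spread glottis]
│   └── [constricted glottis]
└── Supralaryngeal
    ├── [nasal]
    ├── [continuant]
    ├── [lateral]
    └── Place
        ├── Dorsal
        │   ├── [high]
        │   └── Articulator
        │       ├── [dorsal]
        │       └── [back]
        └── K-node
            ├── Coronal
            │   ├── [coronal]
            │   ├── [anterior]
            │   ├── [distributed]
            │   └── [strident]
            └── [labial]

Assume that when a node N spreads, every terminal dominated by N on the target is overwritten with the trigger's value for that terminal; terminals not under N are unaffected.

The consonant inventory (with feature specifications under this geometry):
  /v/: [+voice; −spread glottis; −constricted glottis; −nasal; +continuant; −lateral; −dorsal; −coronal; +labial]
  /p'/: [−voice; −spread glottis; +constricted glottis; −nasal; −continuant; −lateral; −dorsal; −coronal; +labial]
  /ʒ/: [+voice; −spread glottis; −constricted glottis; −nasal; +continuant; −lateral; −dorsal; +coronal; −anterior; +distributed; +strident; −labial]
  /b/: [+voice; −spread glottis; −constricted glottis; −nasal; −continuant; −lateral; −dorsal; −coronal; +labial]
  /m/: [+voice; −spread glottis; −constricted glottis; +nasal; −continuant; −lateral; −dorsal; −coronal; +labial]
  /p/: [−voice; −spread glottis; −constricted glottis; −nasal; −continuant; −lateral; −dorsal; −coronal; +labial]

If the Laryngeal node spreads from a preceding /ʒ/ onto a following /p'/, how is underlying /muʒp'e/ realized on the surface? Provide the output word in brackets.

[muʒbe]

Laryngeal immediately or transitively dominates [voice], [spread glottis], [constricted glottis].
The target acquires /ʒ/'s values for everything under Laryngeal — [+voice], [−spread glottis], [−constricted glottis] — while keeping its own [nasal], [continuant], [lateral], ….
Among the inventory, only /b/ has exactly this specification, giving the surface form [muʒbe].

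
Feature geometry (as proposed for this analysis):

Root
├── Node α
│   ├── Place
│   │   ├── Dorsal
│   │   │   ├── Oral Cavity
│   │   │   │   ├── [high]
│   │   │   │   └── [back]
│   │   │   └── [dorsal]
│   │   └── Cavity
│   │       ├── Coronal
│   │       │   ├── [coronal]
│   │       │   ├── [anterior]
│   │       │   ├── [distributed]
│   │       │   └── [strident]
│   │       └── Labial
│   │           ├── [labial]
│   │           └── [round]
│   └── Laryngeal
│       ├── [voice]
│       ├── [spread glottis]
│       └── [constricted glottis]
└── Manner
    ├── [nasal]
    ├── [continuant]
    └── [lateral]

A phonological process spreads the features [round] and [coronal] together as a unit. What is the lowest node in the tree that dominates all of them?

Cavity

[round]: Root ▹ Node α ▹ Place ▹ Cavity ▹ Labial ▹ [round].
[coronal]: Root ▹ Node α ▹ Place ▹ Cavity ▹ Coronal ▹ [coronal].
These paths first converge at Cavity; no daughter of Cavity dominates all 2 features, so Cavity is the minimal constituent.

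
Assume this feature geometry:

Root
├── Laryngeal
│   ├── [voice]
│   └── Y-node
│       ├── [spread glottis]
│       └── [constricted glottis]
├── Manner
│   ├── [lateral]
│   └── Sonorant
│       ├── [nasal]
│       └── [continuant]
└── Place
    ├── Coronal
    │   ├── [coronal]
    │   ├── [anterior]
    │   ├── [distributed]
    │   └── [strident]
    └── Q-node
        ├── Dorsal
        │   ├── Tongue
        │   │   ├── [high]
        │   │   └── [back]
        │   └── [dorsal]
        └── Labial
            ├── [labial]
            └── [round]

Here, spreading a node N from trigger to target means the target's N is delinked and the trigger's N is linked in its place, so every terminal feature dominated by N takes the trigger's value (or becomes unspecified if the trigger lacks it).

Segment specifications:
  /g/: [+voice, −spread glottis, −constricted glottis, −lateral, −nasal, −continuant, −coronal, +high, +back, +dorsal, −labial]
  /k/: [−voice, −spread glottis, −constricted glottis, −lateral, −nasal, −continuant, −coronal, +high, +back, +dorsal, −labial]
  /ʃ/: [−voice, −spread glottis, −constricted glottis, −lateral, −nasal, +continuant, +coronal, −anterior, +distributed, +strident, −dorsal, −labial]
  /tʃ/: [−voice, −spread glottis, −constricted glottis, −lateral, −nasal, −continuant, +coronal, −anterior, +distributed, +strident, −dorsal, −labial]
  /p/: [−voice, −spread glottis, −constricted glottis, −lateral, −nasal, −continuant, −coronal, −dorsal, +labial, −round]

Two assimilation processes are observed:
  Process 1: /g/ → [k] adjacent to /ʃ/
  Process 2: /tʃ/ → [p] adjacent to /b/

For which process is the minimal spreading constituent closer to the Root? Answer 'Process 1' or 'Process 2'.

Process 2

In Process 1, [voice] changes, so the minimal spreading node is [voice] at depth 2.
Process 2: the features that change are [labial], [round], [coronal], [anterior], [distributed], [strident]; the minimal node is Place (depth 1).
Place (depth 1) sits above [voice] (depth 2), making Process 2 the one with the higher spreading node.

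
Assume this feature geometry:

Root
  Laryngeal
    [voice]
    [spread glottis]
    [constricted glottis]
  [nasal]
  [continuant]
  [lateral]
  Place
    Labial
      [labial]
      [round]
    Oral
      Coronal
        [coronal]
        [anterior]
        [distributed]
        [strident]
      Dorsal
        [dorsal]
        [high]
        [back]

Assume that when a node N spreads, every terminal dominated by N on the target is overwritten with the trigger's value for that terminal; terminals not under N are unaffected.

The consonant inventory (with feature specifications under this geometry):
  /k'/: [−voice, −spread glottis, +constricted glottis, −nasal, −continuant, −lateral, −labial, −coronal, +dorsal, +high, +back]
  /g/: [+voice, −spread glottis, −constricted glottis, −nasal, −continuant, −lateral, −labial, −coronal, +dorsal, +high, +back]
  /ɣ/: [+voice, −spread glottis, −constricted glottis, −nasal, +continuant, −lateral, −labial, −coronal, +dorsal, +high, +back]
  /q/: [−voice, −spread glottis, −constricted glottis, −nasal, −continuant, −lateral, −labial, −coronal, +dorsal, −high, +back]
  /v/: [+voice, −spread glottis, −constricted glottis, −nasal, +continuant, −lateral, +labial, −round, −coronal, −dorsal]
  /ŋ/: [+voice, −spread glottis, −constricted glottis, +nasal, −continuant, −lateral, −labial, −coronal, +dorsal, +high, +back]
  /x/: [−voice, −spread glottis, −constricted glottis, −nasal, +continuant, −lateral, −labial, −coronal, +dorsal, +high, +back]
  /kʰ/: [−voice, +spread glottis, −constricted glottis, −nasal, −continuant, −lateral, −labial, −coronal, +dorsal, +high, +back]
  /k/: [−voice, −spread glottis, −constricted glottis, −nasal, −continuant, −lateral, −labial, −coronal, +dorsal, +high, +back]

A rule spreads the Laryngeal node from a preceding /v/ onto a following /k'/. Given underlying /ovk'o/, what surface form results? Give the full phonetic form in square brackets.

The Laryngeal node dominates the terminals [voice], [spread glottis], [constricted glottis].
After delinking /k'/'s Laryngeal and linking /v/'s, the affected terminals become [+voice], [−spread glottis], [−constricted glottis]; [nasal], [continuant], [lateral], … (outside Laryngeal) are retained from /k'/.
This feature bundle is that of [g], so /ovk'o/ surfaces as [ovgo].

[ovgo]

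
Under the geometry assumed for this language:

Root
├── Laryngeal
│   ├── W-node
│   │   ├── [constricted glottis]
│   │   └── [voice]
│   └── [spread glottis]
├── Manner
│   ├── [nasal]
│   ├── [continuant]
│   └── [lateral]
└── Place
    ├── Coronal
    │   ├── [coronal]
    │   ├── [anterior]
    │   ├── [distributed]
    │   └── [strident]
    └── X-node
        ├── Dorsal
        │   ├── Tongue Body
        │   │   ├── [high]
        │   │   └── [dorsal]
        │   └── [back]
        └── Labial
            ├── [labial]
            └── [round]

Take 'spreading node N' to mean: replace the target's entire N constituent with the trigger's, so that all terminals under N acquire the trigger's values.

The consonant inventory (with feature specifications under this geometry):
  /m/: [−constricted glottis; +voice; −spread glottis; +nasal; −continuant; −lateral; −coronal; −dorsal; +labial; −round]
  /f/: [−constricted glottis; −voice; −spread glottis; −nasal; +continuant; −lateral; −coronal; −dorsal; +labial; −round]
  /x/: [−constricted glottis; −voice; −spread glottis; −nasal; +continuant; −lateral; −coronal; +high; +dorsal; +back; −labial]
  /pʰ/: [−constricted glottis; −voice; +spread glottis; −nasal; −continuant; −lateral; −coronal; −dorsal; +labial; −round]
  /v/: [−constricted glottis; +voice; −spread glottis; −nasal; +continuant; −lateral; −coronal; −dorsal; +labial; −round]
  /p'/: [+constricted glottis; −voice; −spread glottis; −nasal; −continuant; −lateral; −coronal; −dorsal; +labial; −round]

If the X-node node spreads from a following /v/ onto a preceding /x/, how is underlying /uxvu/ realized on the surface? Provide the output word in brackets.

[ufvu]

Terminals under X-node in this geometry: [high], [dorsal], [back], [labial], [round].
Spreading X-node from /v/ onto /x/ replaces those values with /v/'s: [−dorsal], [+labial], [−round]. Features outside X-node ([constricted glottis], [voice], [spread glottis], …) stay as in /x/.
Among the inventory, only /f/ has exactly this specification, giving the surface form [ufvu].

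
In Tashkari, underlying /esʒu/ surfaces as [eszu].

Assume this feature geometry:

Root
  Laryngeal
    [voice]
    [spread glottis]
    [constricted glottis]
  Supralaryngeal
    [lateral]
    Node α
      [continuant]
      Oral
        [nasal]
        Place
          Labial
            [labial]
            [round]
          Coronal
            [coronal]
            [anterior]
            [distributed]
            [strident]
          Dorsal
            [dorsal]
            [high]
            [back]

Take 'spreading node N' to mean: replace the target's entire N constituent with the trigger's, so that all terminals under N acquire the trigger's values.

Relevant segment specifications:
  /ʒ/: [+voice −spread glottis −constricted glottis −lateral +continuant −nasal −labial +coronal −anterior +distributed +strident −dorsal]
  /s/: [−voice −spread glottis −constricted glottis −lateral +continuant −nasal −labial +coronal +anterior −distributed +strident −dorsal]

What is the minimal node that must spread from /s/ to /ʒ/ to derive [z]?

Coronal

Feature comparison: [anterior], [distributed] differ between /ʒ/ and [z]; the remaining terminals match.
Tracing each changed feature up the tree, the paths first meet at Coronal; any lower node misses at least one of them.
Spreading Coronal from /s/ overwrites each of those terminals with /s/'s values, yielding exactly [z].
[voice] stays as in /ʒ/ although /s/ differs there, so no node dominating it spread; among the remaining candidates Coronal is the lowest that derives the output.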